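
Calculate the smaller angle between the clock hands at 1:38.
Hour hand position: 1 x 30 + 38 x 0.5 = 49 degrees
Minute hand position: 38 x 6 = 228 degrees
Difference: |49 - 228| = 179 degrees
The angle between the hands is 179 degrees

Final answer: 179 degrees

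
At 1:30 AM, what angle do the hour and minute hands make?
Hour hand position: 1 x 30 + 30 x 0.5 = 45 degrees
Minute hand position: 30 x 6 = 180 degrees
Difference: |45 - 180| = 135 degrees
The angle between the hands is 135 degrees

Final answer: 135 degrees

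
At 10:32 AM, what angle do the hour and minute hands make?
Hour hand position: 10 x 30 + 32 x 0.5 = 316 degrees
Minute hand position: 32 x 6 = 192 degrees
Difference: |316 - 192| = 124 degrees
The angle between the hands is 124 degrees

Final answer: 124 degrees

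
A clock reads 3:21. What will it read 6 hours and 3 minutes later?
Starting time: 3:21
Adding 3 minutes to 21 minutes: 21 + 3 = 24 minutes
Adding 6 hours: 3 + 6 = 9
Final time: 9:24

Final answer: 9:24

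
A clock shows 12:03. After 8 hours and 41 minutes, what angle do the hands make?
First find the time 8 hours and 41 minutes after 12:03.
Total minutes: 12 x 60 + 3 + 8 x 60 + 41 = 1244.
1244 mod 720 = 524 minutes = 8:44.
Now compute the angle at 8:44:
Hour hand: 8 x 30 + 44 x 0.5 = 262 degrees
Minute hand: 44 x 6 = 264 degrees
Difference: |262 - 264| = 2 degrees
The angle is 2 degrees

Final answer: 2 degrees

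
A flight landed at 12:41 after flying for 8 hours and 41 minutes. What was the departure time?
Starting time: 12:41 = 41 total minutes past 12:00
Subtracting: 8 hours and 41 minutes = 521 minutes
41 - 521 = -480 (negative, add 12 hours = 720) = 240 minutes
= 4 hours past 12:00 = 4:00

Final answer: 4:00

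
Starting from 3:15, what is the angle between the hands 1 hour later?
First find the time 1 hour after 3:15.
Total minutes: 3 x 60 + 15 + 1 x 60 + 0 = 255.
255 mod 720 = 255 minutes = 4:15.
Now compute the angle at 4:15:
Hour hand: 4 x 30 + 15 x 0.5 = 127.5 degrees
Minute hand: 15 x 6 = 90 degrees
Difference: |127.5 - 90| = 37.5 degrees
The angle is 37.5 degrees

Final answer: 37.5 degrees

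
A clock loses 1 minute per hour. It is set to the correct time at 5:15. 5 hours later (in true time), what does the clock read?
For every 60 true minutes, the faulty clock advances 60 - 1 = 59 minutes.
True elapsed: 5 hours = 300 minutes.
Faulty clock advances: 300 x 59/60 = 295 minutes (drift: 5 minutes behind).
Shown time: 5:15 + 295 minutes = 10:10.

Final answer: 10:10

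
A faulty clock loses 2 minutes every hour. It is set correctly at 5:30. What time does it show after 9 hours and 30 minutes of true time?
For every 60 true minutes, the faulty clock advances 60 - 2 = 58 minutes.
True elapsed: 9 hours and 30 minutes = 570 minutes.
Faulty clock advances: 570 x 58/60 = 551 minutes (drift: 19 minutes behind).
Shown time: 5:30 + 551 minutes = 2:41.

Final answer: 2:41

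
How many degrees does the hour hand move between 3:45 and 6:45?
The hour hand moves 0.5 degrees per minute.
Time elapsed: 6:45 - 3:45 = 180 minutes
Angular displacement: 180 x 0.5 = 90 degrees

Final answer: 90 degrees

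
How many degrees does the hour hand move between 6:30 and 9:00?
The hour hand moves 0.5 degrees per minute.
Time elapsed: 9:00 - 6:30 = 150 minutes
Angular displacement: 150 x 0.5 = 75 degrees

Final answer: 75 degrees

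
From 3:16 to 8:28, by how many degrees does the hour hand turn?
The hour hand moves 0.5 degrees per minute.
Time elapsed: 8:28 - 3:16 = 312 minutes
Angular displacement: 312 x 0.5 = 156 degrees

Final answer: 156 degrees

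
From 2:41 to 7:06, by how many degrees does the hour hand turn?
The hour hand moves 0.5 degrees per minute.
Time elapsed: 7:06 - 2:41 = 265 minutes
Angular displacement: 265 x 0.5 = 132.5 degrees

Final answer: 132.5 degrees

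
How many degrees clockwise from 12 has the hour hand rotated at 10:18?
The hour hand moves 30 degrees per hour and 0.5 degrees per minute.
At 10:18: (10) x 30 + 18 x 0.5 = 300 + 9 = 309 degrees

Final answer: 309 degrees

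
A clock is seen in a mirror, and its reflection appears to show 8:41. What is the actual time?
Reflection across the vertical (12-6) axis maps a hand at angle A degrees to (360 - A) degrees, which sends a reading of T minutes past 12:00 to (720 - T) minutes past 12:00.
Mirror reads 8:41 = 521 minutes past 12:00.
Actual time: (720 - 521) mod 720 = 199 minutes = 3:19.

Final answer: 3:19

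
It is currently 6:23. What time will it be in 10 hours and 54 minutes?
Starting time: 6:23
Adding 54 minutes to 23 minutes: 23 + 54 = 77 minutes = 1 hour and 17 minutes
Adding 10 hours: 6 + 10 + 1 (carry) = 17 - 12 = 5
Final time: 5:17

Final answer: 5:17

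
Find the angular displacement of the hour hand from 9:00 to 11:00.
The hour hand moves 0.5 degrees per minute.
Time elapsed: 11:00 - 9:00 = 120 minutes
Angular displacement: 120 x 0.5 = 60 degrees

Final answer: 60 degrees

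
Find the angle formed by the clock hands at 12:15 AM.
Hour hand position: 0 x 30 + 15 x 0.5 = 7.5 degrees
Minute hand position: 15 x 6 = 90 degrees
Difference: |7.5 - 90| = 82.5 degrees
The angle between the hands is 82.5 degrees

Final answer: 82.5 degrees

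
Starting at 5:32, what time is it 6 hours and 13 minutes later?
Starting time: 5:32
Adding 13 minutes to 32 minutes: 32 + 13 = 45 minutes
Adding 6 hours: 5 + 6 = 11
Final time: 11:45

Final answer: 11:45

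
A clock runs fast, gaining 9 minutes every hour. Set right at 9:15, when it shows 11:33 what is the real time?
For every 60 true minutes, the faulty clock advances 69 minutes, so 1 faulty-clock minute corresponds to 60/69 true minutes.
From 9:15 to 11:33 on the faulty dial is 138 minutes.
True elapsed: 138 x 60/69 = 120 minutes = 2 hours.
True time: 9:15 + 2 hours = 11:15.

Final answer: 11:15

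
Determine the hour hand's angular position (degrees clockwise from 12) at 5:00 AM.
The hour hand moves 30 degrees per hour and 0.5 degrees per minute.
At 5:00: (5) x 30 + 0 x 0.5 = 150 + 0 = 150 degrees

Final answer: 150 degrees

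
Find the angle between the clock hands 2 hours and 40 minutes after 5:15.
First find the time 2 hours and 40 minutes after 5:15.
Total minutes: 5 x 60 + 15 + 2 x 60 + 40 = 475.
475 mod 720 = 475 minutes = 7:55.
Now compute the angle at 7:55:
Hour hand: 7 x 30 + 55 x 0.5 = 237.5 degrees
Minute hand: 55 x 6 = 330 degrees
Difference: |237.5 - 330| = 92.5 degrees
The angle is 92.5 degrees

Final answer: 92.5 degrees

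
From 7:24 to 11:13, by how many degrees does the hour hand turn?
The hour hand moves 0.5 degrees per minute.
Time elapsed: 11:13 - 7:24 = 229 minutes
Angular displacement: 229 x 0.5 = 114.5 degrees

Final answer: 114.5 degrees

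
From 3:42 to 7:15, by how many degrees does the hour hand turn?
The hour hand moves 0.5 degrees per minute.
Time elapsed: 7:15 - 3:42 = 213 minutes
Angular displacement: 213 x 0.5 = 106.5 degrees

Final answer: 106.5 degrees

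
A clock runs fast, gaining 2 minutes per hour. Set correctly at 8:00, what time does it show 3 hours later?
For every 60 true minutes, the faulty clock advances 60 + 2 = 62 minutes.
True elapsed: 3 hours = 180 minutes.
Faulty clock advances: 180 x 62/60 = 186 minutes (drift: 6 minutes ahead).
Shown time: 8:00 + 186 minutes = 11:06.

Final answer: 11:06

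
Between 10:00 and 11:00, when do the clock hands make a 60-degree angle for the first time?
At t minutes past 10:00, the hour hand is at 30 x 10 + 0.5t degrees and the minute hand is at 6t degrees.
The smaller angle between them is 60 degrees when |30H - 5.5t| = 60 or |30H - 5.5t| = 300.
With H = 10, solve 30 x 10 - 5.5t = +/- target for each target:
  t = (30 x 10 - 60) / 5.5 = 43.64
  t = (30 x 10 + 60) / 5.5 = 65.45 (outside (0, 60))
  t = (30 x 10 - 300) / 5.5 = 0 (outside (0, 60))
  t = (30 x 10 + 300) / 5.5 = 109.09 (outside (0, 60))
Valid solutions in (0, 60): {43.64} minutes.
The first occurrence is t = 43.64 minutes.
The hands form a 60-degree angle at 43.64 minutes past 10:00.

Final answer: 43.64 minutes past 10:00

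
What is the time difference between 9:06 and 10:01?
From 9:06 to 10:01:
(10 x 60 + 1) - (9 x 60 + 6) = 601 - 546 = 55 minutes
= 55 minutes

Final answer: 55 minutes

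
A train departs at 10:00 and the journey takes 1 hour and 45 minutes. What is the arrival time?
Starting time: 10:00
Adding 45 minutes to 0 minutes: 0 + 45 = 45 minutes
Adding 1 hour: 10 + 1 = 11
Final time: 11:45

Final answer: 11:45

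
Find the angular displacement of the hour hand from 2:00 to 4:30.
The hour hand moves 0.5 degrees per minute.
Time elapsed: 4:30 - 2:00 = 150 minutes
Angular displacement: 150 x 0.5 = 75 degrees

Final answer: 75 degrees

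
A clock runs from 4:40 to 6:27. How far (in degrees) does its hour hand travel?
The hour hand moves 0.5 degrees per minute.
Time elapsed: 6:27 - 4:40 = 107 minutes
Angular displacement: 107 x 0.5 = 53.5 degrees

Final answer: 53.5 degrees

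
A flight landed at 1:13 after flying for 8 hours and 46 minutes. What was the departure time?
Starting time: 1:13 = 73 total minutes past 12:00
Subtracting: 8 hours and 46 minutes = 526 minutes
73 - 526 = -453 (negative, add 12 hours = 720) = 267 minutes
= 4 hours and 27 minutes past 12:00 = 4:27

Final answer: 4:27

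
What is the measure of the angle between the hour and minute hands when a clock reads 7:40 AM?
Hour hand position: 7 x 30 + 40 x 0.5 = 230 degrees
Minute hand position: 40 x 6 = 240 degrees
Difference: |230 - 240| = 10 degrees
The angle between the hands is 10 degrees

Final answer: 10 degrees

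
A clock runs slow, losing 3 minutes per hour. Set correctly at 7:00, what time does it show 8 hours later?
For every 60 true minutes, the faulty clock advances 60 - 3 = 57 minutes.
True elapsed: 8 hours = 480 minutes.
Faulty clock advances: 480 x 57/60 = 456 minutes (drift: 24 minutes behind).
Shown time: 7:00 + 456 minutes = 2:36.

Final answer: 2:36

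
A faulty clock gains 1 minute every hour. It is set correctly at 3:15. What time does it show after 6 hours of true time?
For every 60 true minutes, the faulty clock advances 60 + 1 = 61 minutes.
True elapsed: 6 hours = 360 minutes.
Faulty clock advances: 360 x 61/60 = 366 minutes (drift: 6 minutes ahead).
Shown time: 3:15 + 366 minutes = 9:21.

Final answer: 9:21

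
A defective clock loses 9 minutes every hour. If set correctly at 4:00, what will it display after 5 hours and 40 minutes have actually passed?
For every 60 true minutes, the faulty clock advances 60 - 9 = 51 minutes.
True elapsed: 5 hours and 40 minutes = 340 minutes.
Faulty clock advances: 340 x 51/60 = 289 minutes (drift: 51 minutes behind).
Shown time: 4:00 + 289 minutes = 8:49.

Final answer: 8:49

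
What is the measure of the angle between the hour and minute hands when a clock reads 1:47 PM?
Hour hand position: 1 x 30 + 47 x 0.5 = 53.5 degrees
Minute hand position: 47 x 6 = 282 degrees
Difference: |53.5 - 282| = 228.5 degrees
Since 228.5 > 180, the smaller angle is 360 - 228.5 = 131.5 degrees

Final answer: 131.5 degrees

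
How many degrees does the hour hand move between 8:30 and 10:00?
The hour hand moves 0.5 degrees per minute.
Time elapsed: 10:00 - 8:30 = 90 minutes
Angular displacement: 90 x 0.5 = 45 degrees

Final answer: 45 degrees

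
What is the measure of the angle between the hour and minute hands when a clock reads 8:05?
Hour hand position: 8 x 30 + 5 x 0.5 = 242.5 degrees
Minute hand position: 5 x 6 = 30 degrees
Difference: |242.5 - 30| = 212.5 degrees
Since 212.5 > 180, the smaller angle is 360 - 212.5 = 147.5 degrees

Final answer: 147.5 degrees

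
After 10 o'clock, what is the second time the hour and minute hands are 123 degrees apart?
At t minutes past 10:00, the hour hand is at 30 x 10 + 0.5t degrees and the minute hand is at 6t degrees.
The smaller angle between them is 123 degrees when |30H - 5.5t| = 123 or |30H - 5.5t| = 237.
With H = 10, solve 30 x 10 - 5.5t = +/- target for each target:
  t = (30 x 10 - 123) / 5.5 = 32.18
  t = (30 x 10 + 123) / 5.5 = 76.91 (outside (0, 60))
  t = (30 x 10 - 237) / 5.5 = 11.45
  t = (30 x 10 + 237) / 5.5 = 97.64 (outside (0, 60))
Valid solutions in (0, 60): {11.45, 32.18} minutes.
The second occurrence is t = 32.18 minutes.
The hands form a 123-degree angle at 32.18 minutes past 10:00.

Final answer: 32.18 minutes past 10:00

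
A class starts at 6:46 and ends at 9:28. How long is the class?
From 6:46 to 9:28:
(9 x 60 + 28) - (6 x 60 + 46) = 568 - 406 = 162 minutes
= 2 hours and 42 minutes

Final answer: 2 hours and 42 minutes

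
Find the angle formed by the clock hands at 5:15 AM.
Hour hand position: 5 x 30 + 15 x 0.5 = 157.5 degrees
Minute hand position: 15 x 6 = 90 degrees
Difference: |157.5 - 90| = 67.5 degrees
The angle between the hands is 67.5 degrees

Final answer: 67.5 degrees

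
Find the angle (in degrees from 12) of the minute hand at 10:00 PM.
The minute hand moves 6 degrees per minute.
At 10:00: 0 x 6 = 0 degrees

Final answer: 0 degrees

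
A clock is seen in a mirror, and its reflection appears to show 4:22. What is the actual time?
Reflection across the vertical (12-6) axis maps a hand at angle A degrees to (360 - A) degrees, which sends a reading of T minutes past 12:00 to (720 - T) minutes past 12:00.
Mirror reads 4:22 = 262 minutes past 12:00.
Actual time: (720 - 262) mod 720 = 458 minutes = 7:38.

Final answer: 7:38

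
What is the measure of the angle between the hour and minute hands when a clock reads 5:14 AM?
Hour hand position: 5 x 30 + 14 x 0.5 = 157 degrees
Minute hand position: 14 x 6 = 84 degrees
Difference: |157 - 84| = 73 degrees
The angle between the hands is 73 degrees

Final answer: 73 degrees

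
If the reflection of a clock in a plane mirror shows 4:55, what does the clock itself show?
Reflection across the vertical (12-6) axis maps a hand at angle A degrees to (360 - A) degrees, which sends a reading of T minutes past 12:00 to (720 - T) minutes past 12:00.
Mirror reads 4:55 = 295 minutes past 12:00.
Actual time: (720 - 295) mod 720 = 425 minutes = 7:05.

Final answer: 7:05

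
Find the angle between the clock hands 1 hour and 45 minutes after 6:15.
First find the time 1 hour and 45 minutes after 6:15.
Total minutes: 6 x 60 + 15 + 1 x 60 + 45 = 480.
480 mod 720 = 480 minutes = 8:00.
Now compute the angle at 8:00:
Hour hand: 8 x 30 + 0 x 0.5 = 240 degrees
Minute hand: 0 x 6 = 0 degrees
Difference: |240 - 0| = 240 degrees
Smaller angle: 360 - 240 = 120 degrees

Final answer: 120 degrees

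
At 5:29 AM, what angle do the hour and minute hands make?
Hour hand position: 5 x 30 + 29 x 0.5 = 164.5 degrees
Minute hand position: 29 x 6 = 174 degrees
Difference: |164.5 - 174| = 9.5 degrees
The angle between the hands is 9.5 degrees

Final answer: 9.5 degrees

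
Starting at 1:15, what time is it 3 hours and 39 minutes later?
Starting time: 1:15
Adding 39 minutes to 15 minutes: 15 + 39 = 54 minutes
Adding 3 hours: 1 + 3 = 4
Final time: 4:54

Final answer: 4:54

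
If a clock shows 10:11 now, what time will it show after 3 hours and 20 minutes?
Starting time: 10:11
Adding 20 minutes to 11 minutes: 11 + 20 = 31 minutes
Adding 3 hours: 10 + 3 = 13 - 12 = 1
Final time: 1:31

Final answer: 1:31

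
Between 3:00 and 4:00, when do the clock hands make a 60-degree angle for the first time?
At t minutes past 3:00, the hour hand is at 30 x 3 + 0.5t degrees and the minute hand is at 6t degrees.
The smaller angle between them is 60 degrees when |30H - 5.5t| = 60 or |30H - 5.5t| = 300.
With H = 3, solve 30 x 3 - 5.5t = +/- target for each target:
  t = (30 x 3 - 60) / 5.5 = 5.45
  t = (30 x 3 + 60) / 5.5 = 27.27
  t = (30 x 3 - 300) / 5.5 = -38.18 (outside (0, 60))
  t = (30 x 3 + 300) / 5.5 = 70.91 (outside (0, 60))
Valid solutions in (0, 60): {5.45, 27.27} minutes.
The first occurrence is t = 5.45 minutes.
The hands form a 60-degree angle at 5.45 minutes past 3:00.

Final answer: 5.45 minutes past 3:00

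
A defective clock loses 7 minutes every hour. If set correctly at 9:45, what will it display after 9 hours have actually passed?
For every 60 true minutes, the faulty clock advances 60 - 7 = 53 minutes.
True elapsed: 9 hours = 540 minutes.
Faulty clock advances: 540 x 53/60 = 477 minutes (drift: 63 minutes behind).
Shown time: 9:45 + 477 minutes = 5:42.

Final answer: 5:42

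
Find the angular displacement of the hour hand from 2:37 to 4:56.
The hour hand moves 0.5 degrees per minute.
Time elapsed: 4:56 - 2:37 = 139 minutes
Angular displacement: 139 x 0.5 = 69.5 degrees

Final answer: 69.5 degrees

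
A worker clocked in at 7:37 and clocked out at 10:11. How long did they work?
From 7:37 to 10:11:
(10 x 60 + 11) - (7 x 60 + 37) = 611 - 457 = 154 minutes
= 2 hours and 34 minutes

Final answer: 2 hours and 34 minutes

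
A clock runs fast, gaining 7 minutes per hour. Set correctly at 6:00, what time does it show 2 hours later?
For every 60 true minutes, the faulty clock advances 60 + 7 = 67 minutes.
True elapsed: 2 hours = 120 minutes.
Faulty clock advances: 120 x 67/60 = 134 minutes (drift: 14 minutes ahead).
Shown time: 6:00 + 134 minutes = 8:14.

Final answer: 8:14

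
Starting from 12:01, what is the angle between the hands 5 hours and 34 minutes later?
First find the time 5 hours and 34 minutes after 12:01.
Total minutes: 12 x 60 + 1 + 5 x 60 + 34 = 1055.
1055 mod 720 = 335 minutes = 5:35.
Now compute the angle at 5:35:
Hour hand: 5 x 30 + 35 x 0.5 = 167.5 degrees
Minute hand: 35 x 6 = 210 degrees
Difference: |167.5 - 210| = 42.5 degrees
The angle is 42.5 degrees

Final answer: 42.5 degrees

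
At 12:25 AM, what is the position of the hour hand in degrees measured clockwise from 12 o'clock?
The hour hand moves 30 degrees per hour and 0.5 degrees per minute.
At 12:25: (0) x 30 + 25 x 0.5 = 0 + 12.5 = 12.5 degrees

Final answer: 12.5 degrees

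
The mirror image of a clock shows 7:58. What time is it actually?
Reflection across the vertical (12-6) axis maps a hand at angle A degrees to (360 - A) degrees, which sends a reading of T minutes past 12:00 to (720 - T) minutes past 12:00.
Mirror reads 7:58 = 478 minutes past 12:00.
Actual time: (720 - 478) mod 720 = 242 minutes = 4:02.

Final answer: 4:02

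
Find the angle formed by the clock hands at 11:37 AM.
Hour hand position: 11 x 30 + 37 x 0.5 = 348.5 degrees
Minute hand position: 37 x 6 = 222 degrees
Difference: |348.5 - 222| = 126.5 degrees
The angle between the hands is 126.5 degrees

Final answer: 126.5 degrees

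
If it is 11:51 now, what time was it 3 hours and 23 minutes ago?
Starting time: 11:51 = 711 total minutes past 12:00
Subtracting: 3 hours and 23 minutes = 203 minutes
711 - 203 = 508 minutes
= 8 hours and 28 minutes past 12:00 = 8:28

Final answer: 8:28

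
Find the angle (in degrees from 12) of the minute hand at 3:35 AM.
The minute hand moves 6 degrees per minute.
At 3:35: 35 x 6 = 210 degrees

Final answer: 210 degrees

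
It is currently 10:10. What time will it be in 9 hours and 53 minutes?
Starting time: 10:10
Adding 53 minutes to 10 minutes: 10 + 53 = 63 minutes = 1 hour and 3 minutes
Adding 9 hours: 10 + 9 + 1 (carry) = 20 - 12 = 8
Final time: 8:03

Final answer: 8:03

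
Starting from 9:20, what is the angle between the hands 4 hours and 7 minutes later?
First find the time 4 hours and 7 minutes after 9:20.
Total minutes: 9 x 60 + 20 + 4 x 60 + 7 = 807.
807 mod 720 = 87 minutes = 1:27.
Now compute the angle at 1:27:
Hour hand: 1 x 30 + 27 x 0.5 = 43.5 degrees
Minute hand: 27 x 6 = 162 degrees
Difference: |43.5 - 162| = 118.5 degrees
The angle is 118.5 degrees

Final answer: 118.5 degrees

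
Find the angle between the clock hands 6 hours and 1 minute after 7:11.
First find the time 6 hours and 1 minute after 7:11.
Total minutes: 7 x 60 + 11 + 6 x 60 + 1 = 792.
792 mod 720 = 72 minutes = 1:12.
Now compute the angle at 1:12:
Hour hand: 1 x 30 + 12 x 0.5 = 36 degrees
Minute hand: 12 x 6 = 72 degrees
Difference: |36 - 72| = 36 degrees
The angle is 36 degrees

Final answer: 36 degrees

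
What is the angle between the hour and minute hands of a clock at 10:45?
Hour hand position: 10 x 30 + 45 x 0.5 = 322.5 degrees
Minute hand position: 45 x 6 = 270 degrees
Difference: |322.5 - 270| = 52.5 degrees
The angle between the hands is 52.5 degrees

Final answer: 52.5 degrees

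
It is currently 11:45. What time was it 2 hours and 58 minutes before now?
Starting time: 11:45 = 705 total minutes past 12:00
Subtracting: 2 hours and 58 minutes = 178 minutes
705 - 178 = 527 minutes
= 8 hours and 47 minutes past 12:00 = 8:47

Final answer: 8:47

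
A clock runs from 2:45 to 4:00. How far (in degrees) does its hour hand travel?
The hour hand moves 0.5 degrees per minute.
Time elapsed: 4:00 - 2:45 = 75 minutes
Angular displacement: 75 x 0.5 = 37.5 degrees

Final answer: 37.5 degrees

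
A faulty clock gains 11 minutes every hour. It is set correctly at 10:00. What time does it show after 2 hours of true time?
For every 60 true minutes, the faulty clock advances 60 + 11 = 71 minutes.
True elapsed: 2 hours = 120 minutes.
Faulty clock advances: 120 x 71/60 = 142 minutes (drift: 22 minutes ahead).
Shown time: 10:00 + 142 minutes = 12:22.

Final answer: 12:22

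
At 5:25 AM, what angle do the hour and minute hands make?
Hour hand position: 5 x 30 + 25 x 0.5 = 162.5 degrees
Minute hand position: 25 x 6 = 150 degrees
Difference: |162.5 - 150| = 12.5 degrees
The angle between the hands is 12.5 degrees

Final answer: 12.5 degrees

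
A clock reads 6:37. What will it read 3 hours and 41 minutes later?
Starting time: 6:37
Adding 41 minutes to 37 minutes: 37 + 41 = 78 minutes = 1 hour and 18 minutes
Adding 3 hours: 6 + 3 + 1 (carry) = 10
Final time: 10:18

Final answer: 10:18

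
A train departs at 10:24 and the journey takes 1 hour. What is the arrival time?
Starting time: 10:24
Adding 0 minutes to 24 minutes: 24 + 0 = 24 minutes
Adding 1 hour: 10 + 1 = 11
Final time: 11:24

Final answer: 11:24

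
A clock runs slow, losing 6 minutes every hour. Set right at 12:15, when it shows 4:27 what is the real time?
For every 60 true minutes, the faulty clock advances 54 minutes, so 1 faulty-clock minute corresponds to 60/54 true minutes.
From 12:15 to 4:27 on the faulty dial is 252 minutes.
True elapsed: 252 x 60/54 = 280 minutes = 4 hours and 40 minutes.
True time: 12:15 + 4 hours and 40 minutes = 4:55.

Final answer: 4:55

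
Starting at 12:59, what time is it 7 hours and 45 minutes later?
Starting time: 12:59
Adding 45 minutes to 59 minutes: 59 + 45 = 104 minutes = 1 hour and 44 minutes
Adding 7 hours: 12 + 7 + 1 (carry) = 20 - 12 = 8
Final time: 8:44

Final answer: 8:44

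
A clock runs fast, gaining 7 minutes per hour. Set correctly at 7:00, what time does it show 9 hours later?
For every 60 true minutes, the faulty clock advances 60 + 7 = 67 minutes.
True elapsed: 9 hours = 540 minutes.
Faulty clock advances: 540 x 67/60 = 603 minutes (drift: 63 minutes ahead).
Shown time: 7:00 + 603 minutes = 5:03.

Final answer: 5:03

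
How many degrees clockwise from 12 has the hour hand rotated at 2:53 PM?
The hour hand moves 30 degrees per hour and 0.5 degrees per minute.
At 2:53: (2) x 30 + 53 x 0.5 = 60 + 26.5 = 86.5 degrees

Final answer: 86.5 degrees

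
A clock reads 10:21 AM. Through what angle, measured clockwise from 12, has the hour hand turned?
The hour hand moves 30 degrees per hour and 0.5 degrees per minute.
At 10:21: (10) x 30 + 21 x 0.5 = 300 + 10.5 = 310.5 degrees

Final answer: 310.5 degrees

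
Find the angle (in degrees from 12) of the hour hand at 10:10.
The hour hand moves 30 degrees per hour and 0.5 degrees per minute.
At 10:10: (10) x 30 + 10 x 0.5 = 300 + 5 = 305 degrees

Final answer: 305 degrees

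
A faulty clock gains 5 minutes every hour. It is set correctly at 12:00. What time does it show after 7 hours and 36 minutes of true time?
For every 60 true minutes, the faulty clock advances 60 + 5 = 65 minutes.
True elapsed: 7 hours and 36 minutes = 456 minutes.
Faulty clock advances: 456 x 65/60 = 494 minutes (drift: 38 minutes ahead).
Shown time: 12:00 + 494 minutes = 8:14.

Final answer: 8:14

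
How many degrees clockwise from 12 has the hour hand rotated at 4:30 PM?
The hour hand moves 30 degrees per hour and 0.5 degrees per minute.
At 4:30: (4) x 30 + 30 x 0.5 = 120 + 15 = 135 degrees

Final answer: 135 degrees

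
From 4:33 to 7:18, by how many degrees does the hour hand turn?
The hour hand moves 0.5 degrees per minute.
Time elapsed: 7:18 - 4:33 = 165 minutes
Angular displacement: 165 x 0.5 = 82.5 degrees

Final answer: 82.5 degrees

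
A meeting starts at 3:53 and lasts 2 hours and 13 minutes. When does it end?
Starting time: 3:53
Adding 13 minutes to 53 minutes: 53 + 13 = 66 minutes = 1 hour and 6 minutes
Adding 2 hours: 3 + 2 + 1 (carry) = 6
Final time: 6:06

Final answer: 6:06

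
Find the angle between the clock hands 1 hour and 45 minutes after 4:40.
First find the time 1 hour and 45 minutes after 4:40.
Total minutes: 4 x 60 + 40 + 1 x 60 + 45 = 385.
385 mod 720 = 385 minutes = 6:25.
Now compute the angle at 6:25:
Hour hand: 6 x 30 + 25 x 0.5 = 192.5 degrees
Minute hand: 25 x 6 = 150 degrees
Difference: |192.5 - 150| = 42.5 degrees
The angle is 42.5 degrees

Final answer: 42.5 degrees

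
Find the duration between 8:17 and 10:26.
From 8:17 to 10:26:
(10 x 60 + 26) - (8 x 60 + 17) = 626 - 497 = 129 minutes
= 2 hours and 9 minutes

Final answer: 2 hours and 9 minutes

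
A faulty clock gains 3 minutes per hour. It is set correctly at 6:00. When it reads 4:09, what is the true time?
For every 60 true minutes, the faulty clock advances 63 minutes, so 1 faulty-clock minute corresponds to 60/63 true minutes.
From 6:00 to 4:09 on the faulty dial is 609 minutes.
True elapsed: 609 x 60/63 = 580 minutes = 9 hours and 40 minutes.
True time: 6:00 + 9 hours and 40 minutes = 3:40.

Final answer: 3:40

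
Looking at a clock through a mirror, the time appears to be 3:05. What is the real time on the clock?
Reflection across the vertical (12-6) axis maps a hand at angle A degrees to (360 - A) degrees, which sends a reading of T minutes past 12:00 to (720 - T) minutes past 12:00.
Mirror reads 3:05 = 185 minutes past 12:00.
Actual time: (720 - 185) mod 720 = 535 minutes = 8:55.

Final answer: 8:55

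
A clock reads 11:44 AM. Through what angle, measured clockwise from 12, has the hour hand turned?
The hour hand moves 30 degrees per hour and 0.5 degrees per minute.
At 11:44: (11) x 30 + 44 x 0.5 = 330 + 22 = 352 degrees

Final answer: 352 degrees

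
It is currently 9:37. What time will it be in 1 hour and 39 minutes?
Starting time: 9:37
Adding 39 minutes to 37 minutes: 37 + 39 = 76 minutes = 1 hour and 16 minutes
Adding 1 hour: 9 + 1 + 1 (carry) = 11
Final time: 11:16

Final answer: 11:16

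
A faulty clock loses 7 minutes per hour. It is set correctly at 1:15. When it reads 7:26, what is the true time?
For every 60 true minutes, the faulty clock advances 53 minutes, so 1 faulty-clock minute corresponds to 60/53 true minutes.
From 1:15 to 7:26 on the faulty dial is 371 minutes.
True elapsed: 371 x 60/53 = 420 minutes = 7 hours.
True time: 1:15 + 7 hours = 8:15.

Final answer: 8:15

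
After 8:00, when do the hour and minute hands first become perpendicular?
At t minutes past 8:00, the hour hand is at 30 x 8 + 0.5t degrees and the minute hand is at 6t degrees.
The smaller angle between them is 90 degrees when |30H - 5.5t| = 90 or |30H - 5.5t| = 270.
With H = 8, solve 30 x 8 - 5.5t = +/- target for each target:
  t = (30 x 8 - 90) / 5.5 = 27.27
  t = (30 x 8 + 90) / 5.5 = 60 (outside (0, 60))
  t = (30 x 8 - 270) / 5.5 = -5.45 (outside (0, 60))
  t = (30 x 8 + 270) / 5.5 = 92.73 (outside (0, 60))
Valid solutions in (0, 60): {27.27} minutes.
First occurrence: t = 27.27 minutes.
The hands are at right angles at 27.27 minutes past 8:00.

Final answer: 27.27 minutes past 8:00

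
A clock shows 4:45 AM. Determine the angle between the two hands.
Hour hand position: 4 x 30 + 45 x 0.5 = 142.5 degrees
Minute hand position: 45 x 6 = 270 degrees
Difference: |142.5 - 270| = 127.5 degrees
The angle between the hands is 127.5 degrees

Final answer: 127.5 degrees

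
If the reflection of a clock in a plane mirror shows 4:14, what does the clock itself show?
Reflection across the vertical (12-6) axis maps a hand at angle A degrees to (360 - A) degrees, which sends a reading of T minutes past 12:00 to (720 - T) minutes past 12:00.
Mirror reads 4:14 = 254 minutes past 12:00.
Actual time: (720 - 254) mod 720 = 466 minutes = 7:46.

Final answer: 7:46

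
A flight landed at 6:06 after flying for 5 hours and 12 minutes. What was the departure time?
Starting time: 6:06 = 366 total minutes past 12:00
Subtracting: 5 hours and 12 minutes = 312 minutes
366 - 312 = 54 minutes
= 54 minutes past 12:00 = 12:54

Final answer: 12:54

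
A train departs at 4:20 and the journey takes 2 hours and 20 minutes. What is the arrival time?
Starting time: 4:20
Adding 20 minutes to 20 minutes: 20 + 20 = 40 minutes
Adding 2 hours: 4 + 2 = 6
Final time: 6:40

Final answer: 6:40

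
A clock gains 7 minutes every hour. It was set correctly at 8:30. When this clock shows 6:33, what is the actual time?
For every 60 true minutes, the faulty clock advances 67 minutes, so 1 faulty-clock minute corresponds to 60/67 true minutes.
From 8:30 to 6:33 on the faulty dial is 603 minutes.
True elapsed: 603 x 60/67 = 540 minutes = 9 hours.
True time: 8:30 + 9 hours = 5:30.

Final answer: 5:30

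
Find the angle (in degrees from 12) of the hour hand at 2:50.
The hour hand moves 30 degrees per hour and 0.5 degrees per minute.
At 2:50: (2) x 30 + 50 x 0.5 = 60 + 25 = 85 degrees

Final answer: 85 degrees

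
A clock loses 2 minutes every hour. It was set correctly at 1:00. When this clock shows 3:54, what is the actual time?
For every 60 true minutes, the faulty clock advances 58 minutes, so 1 faulty-clock minute corresponds to 60/58 true minutes.
From 1:00 to 3:54 on the faulty dial is 174 minutes.
True elapsed: 174 x 60/58 = 180 minutes = 3 hours.
True time: 1:00 + 3 hours = 4:00.

Final answer: 4:00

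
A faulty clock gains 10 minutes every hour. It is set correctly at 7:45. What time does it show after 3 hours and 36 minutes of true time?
For every 60 true minutes, the faulty clock advances 60 + 10 = 70 minutes.
True elapsed: 3 hours and 36 minutes = 216 minutes.
Faulty clock advances: 216 x 70/60 = 252 minutes (drift: 36 minutes ahead).
Shown time: 7:45 + 252 minutes = 11:57.

Final answer: 11:57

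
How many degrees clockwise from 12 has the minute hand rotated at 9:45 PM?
The minute hand moves 6 degrees per minute.
At 9:45: 45 x 6 = 270 degrees

Final answer: 270 degrees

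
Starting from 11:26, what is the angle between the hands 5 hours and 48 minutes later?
First find the time 5 hours and 48 minutes after 11:26.
Total minutes: 11 x 60 + 26 + 5 x 60 + 48 = 1034.
1034 mod 720 = 314 minutes = 5:14.
Now compute the angle at 5:14:
Hour hand: 5 x 30 + 14 x 0.5 = 157 degrees
Minute hand: 14 x 6 = 84 degrees
Difference: |157 - 84| = 73 degrees
The angle is 73 degrees

Final answer: 73 degrees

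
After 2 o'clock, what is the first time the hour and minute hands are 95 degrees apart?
At t minutes past 2:00, the hour hand is at 30 x 2 + 0.5t degrees and the minute hand is at 6t degrees.
The smaller angle between them is 95 degrees when |30H - 5.5t| = 95 or |30H - 5.5t| = 265.
With H = 2, solve 30 x 2 - 5.5t = +/- target for each target:
  t = (30 x 2 - 95) / 5.5 = -6.36 (outside (0, 60))
  t = (30 x 2 + 95) / 5.5 = 28.18
  t = (30 x 2 - 265) / 5.5 = -37.27 (outside (0, 60))
  t = (30 x 2 + 265) / 5.5 = 59.09
Valid solutions in (0, 60): {28.18, 59.09} minutes.
The first occurrence is t = 28.18 minutes.
The hands form a 95-degree angle at 28.18 minutes past 2:00.

Final answer: 28.18 minutes past 2:00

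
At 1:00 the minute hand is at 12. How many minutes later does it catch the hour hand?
The minute hand gains 5.5 degrees per minute on the hour hand.
At 1:00, the hour hand is at 30 degrees and the minute hand is at 0 degrees.
The gap is 30 degrees. Time to close: 30/5.5 = 60 x 1/11 = 5.45 minutes.
The hands overlap at 5.45 minutes past 1:00.

Final answer: 5.45 minutes past 1:00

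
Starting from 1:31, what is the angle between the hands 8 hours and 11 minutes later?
First find the time 8 hours and 11 minutes after 1:31.
Total minutes: 1 x 60 + 31 + 8 x 60 + 11 = 582.
582 mod 720 = 582 minutes = 9:42.
Now compute the angle at 9:42:
Hour hand: 9 x 30 + 42 x 0.5 = 291 degrees
Minute hand: 42 x 6 = 252 degrees
Difference: |291 - 252| = 39 degrees
The angle is 39 degrees

Final answer: 39 degrees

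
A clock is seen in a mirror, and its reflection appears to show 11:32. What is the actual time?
Reflection across the vertical (12-6) axis maps a hand at angle A degrees to (360 - A) degrees, which sends a reading of T minutes past 12:00 to (720 - T) minutes past 12:00.
Mirror reads 11:32 = 692 minutes past 12:00.
Actual time: (720 - 692) mod 720 = 28 minutes = 12:28.

Final answer: 12:28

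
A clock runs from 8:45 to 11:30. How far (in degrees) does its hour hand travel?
The hour hand moves 0.5 degrees per minute.
Time elapsed: 11:30 - 8:45 = 165 minutes
Angular displacement: 165 x 0.5 = 82.5 degrees

Final answer: 82.5 degrees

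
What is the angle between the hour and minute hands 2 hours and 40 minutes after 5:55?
First find the time 2 hours and 40 minutes after 5:55.
Total minutes: 5 x 60 + 55 + 2 x 60 + 40 = 515.
515 mod 720 = 515 minutes = 8:35.
Now compute the angle at 8:35:
Hour hand: 8 x 30 + 35 x 0.5 = 257.5 degrees
Minute hand: 35 x 6 = 210 degrees
Difference: |257.5 - 210| = 47.5 degrees
The angle is 47.5 degrees

Final answer: 47.5 degrees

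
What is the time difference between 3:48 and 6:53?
From 3:48 to 6:53:
(6 x 60 + 53) - (3 x 60 + 48) = 413 - 228 = 185 minutes
= 3 hours and 5 minutes

Final answer: 3 hours and 5 minutes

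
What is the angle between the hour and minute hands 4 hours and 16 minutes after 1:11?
First find the time 4 hours and 16 minutes after 1:11.
Total minutes: 1 x 60 + 11 + 4 x 60 + 16 = 327.
327 mod 720 = 327 minutes = 5:27.
Now compute the angle at 5:27:
Hour hand: 5 x 30 + 27 x 0.5 = 163.5 degrees
Minute hand: 27 x 6 = 162 degrees
Difference: |163.5 - 162| = 1.5 degrees
The angle is 1.5 degrees

Final answer: 1.5 degrees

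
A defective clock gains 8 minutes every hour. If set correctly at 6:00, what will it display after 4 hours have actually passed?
For every 60 true minutes, the faulty clock advances 60 + 8 = 68 minutes.
True elapsed: 4 hours = 240 minutes.
Faulty clock advances: 240 x 68/60 = 272 minutes (drift: 32 minutes ahead).
Shown time: 6:00 + 272 minutes = 10:32.

Final answer: 10:32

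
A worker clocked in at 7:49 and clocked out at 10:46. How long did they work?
From 7:49 to 10:46:
(10 x 60 + 46) - (7 x 60 + 49) = 646 - 469 = 177 minutes
= 2 hours and 57 minutes

Final answer: 2 hours and 57 minutes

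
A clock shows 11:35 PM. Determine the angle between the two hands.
Hour hand position: 11 x 30 + 35 x 0.5 = 347.5 degrees
Minute hand position: 35 x 6 = 210 degrees
Difference: |347.5 - 210| = 137.5 degrees
The angle between the hands is 137.5 degrees

Final answer: 137.5 degrees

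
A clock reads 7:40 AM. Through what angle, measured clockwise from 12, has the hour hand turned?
The hour hand moves 30 degrees per hour and 0.5 degrees per minute.
At 7:40: (7) x 30 + 40 x 0.5 = 210 + 20 = 230 degrees

Final answer: 230 degrees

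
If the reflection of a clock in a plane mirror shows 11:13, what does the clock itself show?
Reflection across the vertical (12-6) axis maps a hand at angle A degrees to (360 - A) degrees, which sends a reading of T minutes past 12:00 to (720 - T) minutes past 12:00.
Mirror reads 11:13 = 673 minutes past 12:00.
Actual time: (720 - 673) mod 720 = 47 minutes = 12:47.

Final answer: 12:47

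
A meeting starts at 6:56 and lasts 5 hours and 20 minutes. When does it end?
Starting time: 6:56
Adding 20 minutes to 56 minutes: 56 + 20 = 76 minutes = 1 hour and 16 minutes
Adding 5 hours: 6 + 5 + 1 (carry) = 12
Final time: 12:16

Final answer: 12:16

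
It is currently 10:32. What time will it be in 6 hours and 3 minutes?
Starting time: 10:32
Adding 3 minutes to 32 minutes: 32 + 3 = 35 minutes
Adding 6 hours: 10 + 6 = 16 - 12 = 4
Final time: 4:35

Final answer: 4:35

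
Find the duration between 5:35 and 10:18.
From 5:35 to 10:18:
(10 x 60 + 18) - (5 x 60 + 35) = 618 - 335 = 283 minutes
= 4 hours and 43 minutes

Final answer: 4 hours and 43 minutes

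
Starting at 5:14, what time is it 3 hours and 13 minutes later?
Starting time: 5:14
Adding 13 minutes to 14 minutes: 14 + 13 = 27 minutes
Adding 3 hours: 5 + 3 = 8
Final time: 8:27

Final answer: 8:27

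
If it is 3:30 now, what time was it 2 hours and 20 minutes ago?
Starting time: 3:30 = 210 total minutes past 12:00
Subtracting: 2 hours and 20 minutes = 140 minutes
210 - 140 = 70 minutes
= 1 hour and 10 minutes past 12:00 = 1:10

Final answer: 1:10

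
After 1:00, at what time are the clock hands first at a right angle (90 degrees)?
At t minutes past 1:00, the hour hand is at 30 x 1 + 0.5t degrees and the minute hand is at 6t degrees.
The smaller angle between them is 90 degrees when |30H - 5.5t| = 90 or |30H - 5.5t| = 270.
With H = 1, solve 30 x 1 - 5.5t = +/- target for each target:
  t = (30 x 1 - 90) / 5.5 = -10.91 (outside (0, 60))
  t = (30 x 1 + 90) / 5.5 = 21.82
  t = (30 x 1 - 270) / 5.5 = -43.64 (outside (0, 60))
  t = (30 x 1 + 270) / 5.5 = 54.55
Valid solutions in (0, 60): {21.82, 54.55} minutes.
First occurrence: t = 21.82 minutes.
The hands are at right angles at 21.82 minutes past 1:00.

Final answer: 21.82 minutes past 1:00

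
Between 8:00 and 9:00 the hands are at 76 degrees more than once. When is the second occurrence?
At t minutes past 8:00, the hour hand is at 30 x 8 + 0.5t degrees and the minute hand is at 6t degrees.
The smaller angle between them is 76 degrees when |30H - 5.5t| = 76 or |30H - 5.5t| = 284.
With H = 8, solve 30 x 8 - 5.5t = +/- target for each target:
  t = (30 x 8 - 76) / 5.5 = 29.82
  t = (30 x 8 + 76) / 5.5 = 57.45
  t = (30 x 8 - 284) / 5.5 = -8 (outside (0, 60))
  t = (30 x 8 + 284) / 5.5 = 95.27 (outside (0, 60))
Valid solutions in (0, 60): {29.82, 57.45} minutes.
The second occurrence is t = 57.45 minutes.
The hands form a 76-degree angle at 57.45 minutes past 8:00.

Final answer: 57.45 minutes past 8:00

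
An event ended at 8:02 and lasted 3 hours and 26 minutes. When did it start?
Starting time: 8:02 = 482 total minutes past 12:00
Subtracting: 3 hours and 26 minutes = 206 minutes
482 - 206 = 276 minutes
= 4 hours and 36 minutes past 12:00 = 4:36

Final answer: 4:36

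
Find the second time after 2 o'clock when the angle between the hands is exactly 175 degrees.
At t minutes past 2:00, the hour hand is at 30 x 2 + 0.5t degrees and the minute hand is at 6t degrees.
The smaller angle between them is 175 degrees when |30H - 5.5t| = 175 or |30H - 5.5t| = 185.
With H = 2, solve 30 x 2 - 5.5t = +/- target for each target:
  t = (30 x 2 - 175) / 5.5 = -20.91 (outside (0, 60))
  t = (30 x 2 + 175) / 5.5 = 42.73
  t = (30 x 2 - 185) / 5.5 = -22.73 (outside (0, 60))
  t = (30 x 2 + 185) / 5.5 = 44.55
Valid solutions in (0, 60): {42.73, 44.55} minutes.
The second occurrence is t = 44.55 minutes.
The hands form a 175-degree angle at 44.55 minutes past 2:00.

Final answer: 44.55 minutes past 2:00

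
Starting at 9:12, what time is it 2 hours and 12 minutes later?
Starting time: 9:12
Adding 12 minutes to 12 minutes: 12 + 12 = 24 minutes
Adding 2 hours: 9 + 2 = 11
Final time: 11:24

Final answer: 11:24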